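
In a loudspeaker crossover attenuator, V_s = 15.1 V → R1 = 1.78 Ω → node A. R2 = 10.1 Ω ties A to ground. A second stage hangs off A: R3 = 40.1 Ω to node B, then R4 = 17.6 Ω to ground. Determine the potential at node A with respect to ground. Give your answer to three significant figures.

Node A sees R2 in parallel with the series input of stage 2, R3 + R4 = 57.70 Ω.
Effective lower resistance at A: R2 ‖ 57.70 = 8.595 Ω.
So V_A = 15.1 × 0.8284 = 12.51 V.

V_A ≈ 12.5 V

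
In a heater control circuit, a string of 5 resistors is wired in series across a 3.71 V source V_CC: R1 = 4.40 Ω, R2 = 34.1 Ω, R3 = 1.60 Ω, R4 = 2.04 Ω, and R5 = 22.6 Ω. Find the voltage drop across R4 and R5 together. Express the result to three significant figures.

V ≈ 1.41 V

Total series resistance ΣR = 4.40 + 34.1 + 1.60 + 2.04 + 22.6 = 64.74 Ω.
R_{R4..R5} = 2.04 + 22.6 = 24.64 Ω.
By the voltage-divider rule, V = 3.71 × 24.64/64.74 = 1.412 V.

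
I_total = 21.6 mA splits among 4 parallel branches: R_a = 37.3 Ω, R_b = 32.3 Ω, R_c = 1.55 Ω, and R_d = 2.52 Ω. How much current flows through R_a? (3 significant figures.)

ΣG = 1/37.3 + 1/32.3 + 1/1.55 + 1/2.52 = 1.100.
R_a takes the fraction G_k/ΣG = 0.02681/1.100 = 0.02438, so I = 21.6 × 0.02438 = 0.5266 mA.

I ≈ 0.527 mA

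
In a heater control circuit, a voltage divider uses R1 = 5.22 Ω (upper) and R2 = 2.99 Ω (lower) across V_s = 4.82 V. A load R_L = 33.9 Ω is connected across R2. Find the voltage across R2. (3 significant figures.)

V_out ≈ 1.66 V

First combine the lower leg with the load: R2 ‖ R_L = 2.748 Ω.
Voltage divider with the loaded lower leg: V_out = 4.82 × 2.748/(5.22 + 2.748) = 4.82 × 0.3449 = 1.662 V.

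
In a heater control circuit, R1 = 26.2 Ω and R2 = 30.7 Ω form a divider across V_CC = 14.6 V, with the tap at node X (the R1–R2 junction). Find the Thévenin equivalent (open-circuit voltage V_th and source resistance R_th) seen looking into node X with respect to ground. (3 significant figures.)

V_th ≈ 7.88 V, R_th ≈ 14.1 Ω

V_th is the unloaded tap voltage: V_CC · R2/(R1+R2) = 14.6 × 0.5395 = 7.877 V.
Looking into X with the source shorted: R_th = R1·R2/(R1+R2) = 26.20 × 30.7/56.90 = 14.14 Ω.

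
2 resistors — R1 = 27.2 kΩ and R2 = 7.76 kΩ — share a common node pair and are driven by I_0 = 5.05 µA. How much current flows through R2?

With just two branches, the current splits inversely with resistance.
I(R2) = 5.05 × 27.2/(27.2 + 7.76) = 5.05 × 0.7780 = 3.929 µA.

I ≈ 3.93 µA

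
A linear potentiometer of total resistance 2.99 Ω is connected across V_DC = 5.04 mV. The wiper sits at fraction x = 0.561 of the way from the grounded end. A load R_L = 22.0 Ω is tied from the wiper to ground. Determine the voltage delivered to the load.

V_out ≈ 2.74 mV

The pot divides into 1.313 Ω above the wiper and 1.677 Ω below.
(x·R_p) ‖ R_L = 1.559 Ω.
V_out = 5.04 × 1.559/(1.313 + 1.559) = 2.736 mV.
(Unloaded: V_out = x·V_DC = 2.83 mV.)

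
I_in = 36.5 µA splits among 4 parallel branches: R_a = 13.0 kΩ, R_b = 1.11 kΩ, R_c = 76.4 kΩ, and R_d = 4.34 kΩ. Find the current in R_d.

ΣG = 1/13.0 + 1/1.11 + 1/76.4 + 1/4.34 = 1.221.
By the current-divider rule, I = I_in · G_k/ΣG = 36.5 × 0.1887 = 6.886 µA.

I ≈ 6.89 µA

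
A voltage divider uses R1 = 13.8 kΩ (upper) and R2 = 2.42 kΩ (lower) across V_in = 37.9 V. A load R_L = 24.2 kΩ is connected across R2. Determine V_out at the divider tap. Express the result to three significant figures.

First combine the lower leg with the load: R2 ‖ R_L = 2.200 kΩ.
Then V_out = V_in · R2'/(R1 + R2') = 37.9 × 2.200/16.00 = 5.211 V.

V_out ≈ 5.21 V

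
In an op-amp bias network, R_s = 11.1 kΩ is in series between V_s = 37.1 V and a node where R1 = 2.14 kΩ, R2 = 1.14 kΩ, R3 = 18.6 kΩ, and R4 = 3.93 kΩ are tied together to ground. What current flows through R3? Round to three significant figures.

Equivalent of the parallel group: R_p = 0.6051 kΩ.
V_A by voltage divider: V_A = 37.1 × 0.6051/(11.1 + 0.6051) = 1.918 V.
Branch current I = V_A/R3 = 1.918/18.6 = 0.1031 mA.

I ≈ 0.103 mA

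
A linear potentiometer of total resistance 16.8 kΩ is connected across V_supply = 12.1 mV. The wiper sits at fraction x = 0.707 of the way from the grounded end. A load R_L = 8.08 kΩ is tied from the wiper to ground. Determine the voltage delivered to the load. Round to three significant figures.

The pot divides into 4.922 kΩ above the wiper and 11.88 kΩ below.
Lower segment in parallel with the load: 11.88 ‖ 8.08 = 4.809 kΩ.
V_out = 12.1 × 4.809/(4.922 + 4.809) = 5.979 mV.
(Unloaded: V_out = x·V_supply = 8.55 mV.)

V_out ≈ 5.98 mV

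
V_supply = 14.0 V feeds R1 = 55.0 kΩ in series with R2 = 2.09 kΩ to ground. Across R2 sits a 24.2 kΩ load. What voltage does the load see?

V_out ≈ 0.473 V

First combine the lower leg with the load: R2 ‖ R_L = 1.924 kΩ.
Now apply the divider: V_out = 14.0 × 0.03380 = 0.4732 V.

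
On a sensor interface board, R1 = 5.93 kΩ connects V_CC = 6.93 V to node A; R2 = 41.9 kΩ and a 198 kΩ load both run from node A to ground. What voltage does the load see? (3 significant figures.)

First combine the lower leg with the load: R2 ‖ R_L = 34.58 kΩ.
Voltage divider with the loaded lower leg: V_out = 6.93 × 34.58/(5.93 + 34.58) = 6.93 × 0.8536 = 5.916 V.
(Unloaded it would be 6.07 V; the load pulls it down.)

V_out ≈ 5.92 V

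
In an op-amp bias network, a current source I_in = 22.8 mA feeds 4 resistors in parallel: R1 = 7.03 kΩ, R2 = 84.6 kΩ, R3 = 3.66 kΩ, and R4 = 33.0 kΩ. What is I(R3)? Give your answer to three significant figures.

Conductances: ΣG = 1/7.03 + 1/84.6 + 1/3.66 + 1/33.0 = 0.4576 (1/kΩ).
R3 takes the fraction G_k/ΣG = 0.2732/0.4576 = 0.5971, so I = 22.8 × 0.5971 = 13.61 mA.

I ≈ 13.6 mA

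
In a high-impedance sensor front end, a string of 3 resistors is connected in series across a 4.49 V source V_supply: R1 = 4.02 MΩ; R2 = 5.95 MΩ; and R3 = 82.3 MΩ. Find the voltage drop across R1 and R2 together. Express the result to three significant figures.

V ≈ 0.485 V

Total series resistance ΣR = 4.02 + 5.95 + 82.3 = 92.27 MΩ.
R_{R1..R2} = 4.02 + 5.95 = 9.970 MΩ.
Voltage divider: V = V_supply · (9.970 / 92.27) = 4.49 × 0.1081 = 0.4852 V.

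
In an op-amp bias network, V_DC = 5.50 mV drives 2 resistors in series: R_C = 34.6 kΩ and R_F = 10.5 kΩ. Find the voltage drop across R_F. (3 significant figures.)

Series total: ΣR = 34.6 + 10.5 = 45.10 kΩ.
Voltage divider: V = V_DC · (10.50 / 45.10) = 5.50 × 0.2328 = 1.280 mV.

V ≈ 1.28 mV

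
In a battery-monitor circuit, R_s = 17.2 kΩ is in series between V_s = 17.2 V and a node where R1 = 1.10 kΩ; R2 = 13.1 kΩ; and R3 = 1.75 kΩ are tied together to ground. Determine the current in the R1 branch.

I ≈ 0.563 mA

Equivalent of the parallel group: R_p = 0.6423 kΩ.
V_A by voltage divider: V_A = 17.2 × 0.6423/(17.2 + 0.6423) = 0.6192 V.
I(R1) = V_A / R1 = 0.6192/1.10 = 0.5629 mA.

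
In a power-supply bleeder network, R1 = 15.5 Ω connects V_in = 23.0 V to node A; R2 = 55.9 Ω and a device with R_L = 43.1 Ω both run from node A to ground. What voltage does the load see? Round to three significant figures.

V_out ≈ 14.1 V

R2 ‖ R_L = (55.9 × 43.1)/(55.9 + 43.1) = 24.34 Ω.
Now apply the divider: V_out = 23.0 × 0.6109 = 14.05 V.
(Unloaded it would be 18.0 V; the load pulls it down.)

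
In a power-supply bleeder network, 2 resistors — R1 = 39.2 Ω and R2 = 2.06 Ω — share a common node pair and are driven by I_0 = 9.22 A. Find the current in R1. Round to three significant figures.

I ≈ 0.460 A

With just two branches, the current splits inversely with resistance.
So I = 9.22 × 2.06/41.26 = 0.4603 A.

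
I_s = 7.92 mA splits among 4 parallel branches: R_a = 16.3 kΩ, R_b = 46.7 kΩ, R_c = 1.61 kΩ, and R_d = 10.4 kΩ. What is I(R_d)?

I ≈ 0.952 mA

ΣG = 1/16.3 + 1/46.7 + 1/1.61 + 1/10.4 = 0.8000.
By the current-divider rule, I = I_s · G_k/ΣG = 7.92 × 0.1202 = 0.9519 mA.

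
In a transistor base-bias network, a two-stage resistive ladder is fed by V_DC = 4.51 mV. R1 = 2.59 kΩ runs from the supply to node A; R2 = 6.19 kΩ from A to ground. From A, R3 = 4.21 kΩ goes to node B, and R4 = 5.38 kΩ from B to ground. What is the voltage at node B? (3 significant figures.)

Looking into the second stage from A: R3 + R4 = 9.590 kΩ appears in parallel with R2.
Effective lower resistance at A: R2 ‖ 9.590 = 3.762 kΩ.
So V_A = 4.51 × 0.5922 = 2.671 mV.
Then the unloaded second divider: V_B = V_A × R4/(R3+R4) = 2.671 × 0.5610 = 1.498 mV.

V_B ≈ 1.50 mV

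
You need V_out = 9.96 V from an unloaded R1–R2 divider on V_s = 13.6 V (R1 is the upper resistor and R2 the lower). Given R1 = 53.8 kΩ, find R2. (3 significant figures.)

V_out/V_s = R2/(R1+R2) = 0.7324.
So R2 = R1 · V_out/(V_s − V_out) = 53.8 × 9.96/(13.6 − 9.96) = 53.8 × 2.736 = 147.2 kΩ.

R2 ≈ 147 kΩ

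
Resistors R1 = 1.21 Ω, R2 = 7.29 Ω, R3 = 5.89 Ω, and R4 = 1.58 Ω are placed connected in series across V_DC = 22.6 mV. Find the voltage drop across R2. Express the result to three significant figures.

Total series resistance ΣR = 1.21 + 7.29 + 5.89 + 1.58 = 15.97 Ω.
V = V_DC · R/ΣR = 22.6 × 0.4565 = 10.32 mV.

V ≈ 10.3 mV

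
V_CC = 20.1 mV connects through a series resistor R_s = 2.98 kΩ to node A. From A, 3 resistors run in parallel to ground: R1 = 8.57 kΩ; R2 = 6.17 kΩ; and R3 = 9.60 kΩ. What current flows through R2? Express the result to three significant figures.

Equivalent of the parallel group: R_p = 2.611 kΩ.
Node voltage V_A = V_CC · R_p/(R_s + R_p) = 20.1 × 0.4670 = 9.388 mV.
I(R2) = V_A / R2 = 9.388/6.17 = 1.521 µA.

I ≈ 1.52 µA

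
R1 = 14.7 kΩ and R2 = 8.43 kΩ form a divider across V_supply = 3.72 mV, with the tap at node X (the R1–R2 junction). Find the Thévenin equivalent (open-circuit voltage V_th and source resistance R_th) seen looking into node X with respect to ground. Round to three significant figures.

V_th ≈ 1.36 mV, R_th ≈ 5.36 kΩ

Open-circuit (no load on X): V_th = V_supply · R2/(R1 + R2) = 3.72 × 8.43/(14.70 + 8.43) = 1.356 mV.
Zeroing V_supply shorts the top of R1 to ground, so R_th = R1 ‖ R2 = 5.358 kΩ.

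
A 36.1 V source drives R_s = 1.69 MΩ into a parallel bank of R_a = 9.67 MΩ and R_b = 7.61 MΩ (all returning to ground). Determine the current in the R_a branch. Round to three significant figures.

I ≈ 2.67 µA

Parallel bank: R_p = 1/(1/9.67 + 1/7.61) = 4.259 MΩ.
V_A by voltage divider: V_A = 36.1 × 4.259/(1.69 + 4.259) = 25.84 V.
I(R_a) = V_A / R_a = 25.84/9.67 = 2.673 µA.
(Equivalently: I_total = 6.069 µA, then current-divider fraction G_k/ΣG = 0.4404.)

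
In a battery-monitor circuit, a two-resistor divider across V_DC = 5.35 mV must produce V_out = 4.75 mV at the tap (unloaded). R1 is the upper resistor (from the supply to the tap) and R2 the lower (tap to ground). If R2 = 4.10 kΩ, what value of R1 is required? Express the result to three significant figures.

R1 ≈ 0.518 kΩ

Required fraction k = V_out/V_DC = 0.8879.
Rearranging, R1 = R2·(1−k)/k = 4.10 × 0.1263 = 0.5179 kΩ.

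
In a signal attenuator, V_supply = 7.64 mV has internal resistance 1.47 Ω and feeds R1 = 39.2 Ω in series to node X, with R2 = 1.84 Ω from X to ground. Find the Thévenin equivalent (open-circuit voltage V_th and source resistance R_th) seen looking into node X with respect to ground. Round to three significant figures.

V_th ≈ 0.331 mV, R_th ≈ 1.76 Ω

R1' = 1.47 + 39.2 = 40.67 Ω (source resistance + R1).
With X open, the divider is unloaded: V_th = 7.64 × 1.84/42.51 = 0.3307 mV.
Looking into X with the source shorted: R_th = R1'·R2/(R1'+R2) = 40.67 × 1.84/42.51 = 1.760 Ω.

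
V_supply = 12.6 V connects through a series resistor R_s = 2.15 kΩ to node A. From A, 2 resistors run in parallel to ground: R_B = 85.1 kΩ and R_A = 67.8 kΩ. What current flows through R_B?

Combine the parallel branches: R_p = (1/85.1 + 1/67.8)⁻¹ = 37.74 kΩ.
V_A = 12.6 × 37.74/39.89 = 11.92 V.
I(R_B) = V_A / R_B = 11.92/85.1 = 0.1401 mA.

I ≈ 0.140 mA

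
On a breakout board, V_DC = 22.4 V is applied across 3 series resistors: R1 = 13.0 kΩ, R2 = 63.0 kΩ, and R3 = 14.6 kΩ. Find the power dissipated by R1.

Series current I = V_DC/ΣR = 22.4/90.60 = 0.2472 mA.
V(R1) = I·R = 3.214 V; P = V·I = 3.214 × 0.2472 = 0.7947 mW.

P ≈ 0.795 mW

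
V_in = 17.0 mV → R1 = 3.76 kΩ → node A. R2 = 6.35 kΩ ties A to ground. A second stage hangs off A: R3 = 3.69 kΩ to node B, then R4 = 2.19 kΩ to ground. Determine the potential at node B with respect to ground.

V_B ≈ 2.84 mV

Node A sees R2 in parallel with the series input of stage 2, R3 + R4 = 5.880 kΩ.
Effective lower resistance at A: R2 ‖ 5.880 = 3.053 kΩ.
First divider: V_A = V_in · 3.053/(3.76 + 3.053) = 7.618 mV.
V_B = V_A × 0.3724 = 2.837 mV.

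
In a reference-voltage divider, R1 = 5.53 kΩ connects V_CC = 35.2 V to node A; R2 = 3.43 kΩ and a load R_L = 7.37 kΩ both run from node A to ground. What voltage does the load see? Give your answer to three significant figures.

V_out ≈ 10.5 V

R2 ‖ R_L = (3.43 × 7.37)/(3.43 + 7.37) = 2.341 kΩ.
Voltage divider with the loaded lower leg: V_out = 35.2 × 2.341/(5.53 + 2.341) = 35.2 × 0.2974 = 10.47 V.
(Unloaded it would be 13.5 V; the load pulls it down.)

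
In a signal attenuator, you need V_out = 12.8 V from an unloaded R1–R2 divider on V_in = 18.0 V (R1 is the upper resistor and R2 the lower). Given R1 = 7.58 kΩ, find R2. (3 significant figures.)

Required fraction k = V_out/V_in = 0.7111.
Rearranging, R2 = R1·k/(1−k) = 7.58 × 2.462 = 18.66 kΩ.

R2 ≈ 18.7 kΩ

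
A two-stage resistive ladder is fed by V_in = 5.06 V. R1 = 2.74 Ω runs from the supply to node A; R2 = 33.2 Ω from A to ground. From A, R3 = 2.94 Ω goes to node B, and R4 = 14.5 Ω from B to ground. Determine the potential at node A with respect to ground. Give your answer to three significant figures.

V_A ≈ 4.08 V

Looking into the second stage from A: R3 + R4 = 17.44 Ω appears in parallel with R2.
R2 ‖ (R3+R4) = 11.43 Ω.
So V_A = 5.06 × 0.8067 = 4.082 V.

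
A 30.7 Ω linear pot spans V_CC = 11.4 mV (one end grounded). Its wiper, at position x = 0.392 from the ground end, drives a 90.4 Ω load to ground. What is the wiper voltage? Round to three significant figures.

The pot divides into 18.67 Ω above the wiper and 12.03 Ω below.
(x·R_p) ‖ R_L = 10.62 Ω.
Then V_out = V_CC · 10.62/(18.67 + 10.62) = 4.134 mV.

V_out ≈ 4.13 mV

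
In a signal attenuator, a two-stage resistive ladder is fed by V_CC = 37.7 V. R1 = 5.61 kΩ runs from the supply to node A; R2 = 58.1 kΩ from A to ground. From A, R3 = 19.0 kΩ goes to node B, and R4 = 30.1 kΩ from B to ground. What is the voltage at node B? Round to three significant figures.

V_B ≈ 19.1 V

Node A sees R2 in parallel with the series input of stage 2, R3 + R4 = 49.10 kΩ.
R2 ‖ (R3+R4) = 26.61 kΩ.
First divider: V_A = V_CC · 26.61/(5.61 + 26.61) = 31.14 V.
V_B = V_A × 0.6130 = 19.09 V.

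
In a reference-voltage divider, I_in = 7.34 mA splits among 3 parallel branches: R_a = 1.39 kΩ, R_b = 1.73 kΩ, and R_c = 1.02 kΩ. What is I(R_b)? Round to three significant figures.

I ≈ 1.86 mA

ΣG = 1/1.39 + 1/1.73 + 1/1.02 = 2.278.
By the current-divider rule, I = I_in · G_k/ΣG = 7.34 × 0.2538 = 1.863 mA.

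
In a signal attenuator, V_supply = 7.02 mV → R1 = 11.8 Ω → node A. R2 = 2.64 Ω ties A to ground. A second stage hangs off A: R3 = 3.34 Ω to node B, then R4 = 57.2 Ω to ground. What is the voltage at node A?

V_A ≈ 1.24 mV

Looking into the second stage from A: R3 + R4 = 60.54 Ω appears in parallel with R2.
R2 ‖ (R3+R4) = 2.530 Ω.
So V_A = 7.02 × 0.1765 = 1.239 mV.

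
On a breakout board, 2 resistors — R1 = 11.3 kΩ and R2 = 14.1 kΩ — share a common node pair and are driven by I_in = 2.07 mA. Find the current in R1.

With just two branches, the current splits inversely with resistance.
I(R1) = 2.07 × 14.1/(11.3 + 14.1) = 2.07 × 0.5551 = 1.149 mA.

I ≈ 1.15 mA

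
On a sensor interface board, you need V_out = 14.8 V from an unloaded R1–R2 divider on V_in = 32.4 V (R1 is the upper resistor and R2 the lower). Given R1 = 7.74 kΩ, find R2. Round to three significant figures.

V_out/V_in = R2/(R1+R2) = 0.4568.
R2 = R1 · 0.4568/(1 − 0.4568) = 6.509 kΩ.

R2 ≈ 6.51 kΩ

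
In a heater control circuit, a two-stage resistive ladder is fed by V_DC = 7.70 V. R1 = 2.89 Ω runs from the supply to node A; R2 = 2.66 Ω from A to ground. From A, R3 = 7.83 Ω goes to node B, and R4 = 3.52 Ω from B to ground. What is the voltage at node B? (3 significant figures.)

V_B ≈ 1.02 V

The second stage (R3 + R4 = 11.35 Ω) loads node A in parallel with R2.
R2 ‖ (R3+R4) = 2.155 Ω.
So V_A = 7.70 × 0.4272 = 3.289 V.
Stage 2 is unloaded, so V_B = V_A · R4/(R3+R4) = 3.289 × 3.52/11.35 = 1.020 V.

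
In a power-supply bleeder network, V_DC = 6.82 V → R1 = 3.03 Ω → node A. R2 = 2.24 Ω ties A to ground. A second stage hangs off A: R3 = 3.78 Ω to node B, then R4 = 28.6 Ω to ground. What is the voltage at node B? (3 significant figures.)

V_B ≈ 2.46 V

Looking into the second stage from A: R3 + R4 = 32.38 Ω appears in parallel with R2.
R2 ‖ (R3+R4) = 2.095 Ω.
V_A = 6.82 × 2.095/(3.03 + 2.095) = 2.788 V.
V_B = V_A × 0.8833 = 2.462 V.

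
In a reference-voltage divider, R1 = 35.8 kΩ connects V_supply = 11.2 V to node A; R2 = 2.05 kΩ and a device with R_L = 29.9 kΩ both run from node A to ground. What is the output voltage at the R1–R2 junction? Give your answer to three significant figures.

V_out ≈ 0.570 V

The load sits in parallel with R2, giving an effective lower resistance R2' = R2·R_L/(R2+R_L) = 1.918 kΩ.
Voltage divider with the loaded lower leg: V_out = 11.2 × 1.918/(35.8 + 1.918) = 11.2 × 0.05086 = 0.5697 V.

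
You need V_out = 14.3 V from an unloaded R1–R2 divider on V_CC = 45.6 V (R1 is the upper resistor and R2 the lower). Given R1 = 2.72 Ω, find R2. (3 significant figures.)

The divider ratio is R2/(R1+R2) = 14.3/45.6 = 0.3136.
R2 = R1 · 0.3136/(1 − 0.3136) = 1.243 Ω.

R2 ≈ 1.24 Ω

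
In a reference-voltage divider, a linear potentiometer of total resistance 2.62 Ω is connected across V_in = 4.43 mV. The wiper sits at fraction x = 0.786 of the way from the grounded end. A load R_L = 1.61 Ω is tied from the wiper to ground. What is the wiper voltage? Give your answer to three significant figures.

Split the track: R_lower = x·R_p = 2.059 Ω, R_upper = (1−x)·R_p = 0.5607 Ω.
Lower segment in parallel with the load: 2.059 ‖ 1.61 = 0.9036 Ω.
Loaded-divider output: V_out = 4.43 × 0.6171 = 2.734 mV.
(Unloaded: V_out = x·V_in = 3.48 mV.)

V_out ≈ 2.73 mV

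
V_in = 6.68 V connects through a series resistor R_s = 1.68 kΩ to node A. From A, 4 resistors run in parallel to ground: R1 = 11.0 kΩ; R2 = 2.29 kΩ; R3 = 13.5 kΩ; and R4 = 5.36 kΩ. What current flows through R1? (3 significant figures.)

I ≈ 0.261 mA

Equivalent of the parallel group: R_p = 1.269 kΩ.
Node voltage V_A = V_in · R_p/(R_s + R_p) = 6.68 × 0.4303 = 2.874 V.
Branch current I = V_A/R1 = 2.874/11.0 = 0.2613 mA.
(Check via current divider: I_total = 2.265 mA; share G_k/ΣG = 0.1153 → same result.)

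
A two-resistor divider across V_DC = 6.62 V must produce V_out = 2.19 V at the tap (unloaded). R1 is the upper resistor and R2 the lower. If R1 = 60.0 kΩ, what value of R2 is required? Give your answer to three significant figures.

R2 ≈ 29.7 kΩ

V_out/V_DC = R2/(R1+R2) = 0.3308.
So R2 = R1 · V_out/(V_DC − V_out) = 60.0 × 2.19/(6.62 − 2.19) = 60.0 × 0.4944 = 29.66 kΩ.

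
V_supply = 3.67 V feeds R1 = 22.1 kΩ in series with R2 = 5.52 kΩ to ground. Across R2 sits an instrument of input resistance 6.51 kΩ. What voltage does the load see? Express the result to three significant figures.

V_out ≈ 0.437 V

First combine the lower leg with the load: R2 ‖ R_L = 2.987 kΩ.
Now apply the divider: V_out = 3.67 × 0.1191 = 0.4370 V.
(Unloaded it would be 0.733 V; the load pulls it down.)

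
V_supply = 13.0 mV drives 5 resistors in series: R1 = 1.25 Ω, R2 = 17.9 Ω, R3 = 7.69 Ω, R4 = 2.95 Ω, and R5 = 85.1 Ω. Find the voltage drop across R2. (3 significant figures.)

V ≈ 2.03 mV

Series total: ΣR = 1.25 + 17.9 + 7.69 + 2.95 + 85.1 = 114.9 Ω.
Voltage divider: V = V_supply · (17.90 / 114.9) = 13.0 × 0.1558 = 2.025 mV.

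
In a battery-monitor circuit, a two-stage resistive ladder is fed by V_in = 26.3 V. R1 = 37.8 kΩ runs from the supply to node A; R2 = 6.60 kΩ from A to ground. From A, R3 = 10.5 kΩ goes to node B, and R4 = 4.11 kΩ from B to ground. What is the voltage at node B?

V_B ≈ 0.794 V

Looking into the second stage from A: R3 + R4 = 14.61 kΩ appears in parallel with R2.
R2 ‖ (R3+R4) = 4.546 kΩ.
First divider: V_A = V_in · 4.546/(37.8 + 4.546) = 2.824 V.
V_B = V_A × 0.2813 = 0.7943 V.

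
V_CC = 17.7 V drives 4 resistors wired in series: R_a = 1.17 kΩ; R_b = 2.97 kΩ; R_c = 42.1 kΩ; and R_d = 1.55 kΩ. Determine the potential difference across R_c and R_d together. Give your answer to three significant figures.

V ≈ 16.2 V

Total series resistance ΣR = 1.17 + 2.97 + 42.1 + 1.55 = 47.79 kΩ.
R_{R_c..R_d} = 42.1 + 1.55 = 43.65 kΩ.
Voltage divider: V = V_CC · (43.65 / 47.79) = 17.7 × 0.9134 = 16.17 V.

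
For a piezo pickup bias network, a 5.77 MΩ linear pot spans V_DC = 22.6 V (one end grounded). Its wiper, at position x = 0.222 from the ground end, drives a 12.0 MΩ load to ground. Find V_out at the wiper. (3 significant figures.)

V_out ≈ 4.63 V

Split the track: R_lower = x·R_p = 1.281 MΩ, R_upper = (1−x)·R_p = 4.489 MΩ.
(x·R_p) ‖ R_L = 1.157 MΩ.
V_out = 22.6 × 1.157/(4.489 + 1.157) = 4.632 V.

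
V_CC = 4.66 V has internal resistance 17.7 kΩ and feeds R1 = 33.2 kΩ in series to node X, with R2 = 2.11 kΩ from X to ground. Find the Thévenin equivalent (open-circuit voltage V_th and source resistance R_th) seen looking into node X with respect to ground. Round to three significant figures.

V_th ≈ 0.185 V, R_th ≈ 2.03 kΩ

R1' = 17.7 + 33.2 = 50.90 kΩ (source resistance + R1).
With X open, the divider is unloaded: V_th = 4.66 × 2.11/53.01 = 0.1855 V.
Zeroing V_CC shorts the top of R1' to ground, so R_th = R1' ‖ R2 = 2.026 kΩ.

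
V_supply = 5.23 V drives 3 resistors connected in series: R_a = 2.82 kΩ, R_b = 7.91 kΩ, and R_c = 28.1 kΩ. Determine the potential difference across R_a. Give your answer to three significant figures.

V ≈ 0.380 V

Series total: ΣR = 2.82 + 7.91 + 28.1 = 38.83 kΩ.
V = V_supply · R/ΣR = 5.23 × 0.07262 = 0.3798 V.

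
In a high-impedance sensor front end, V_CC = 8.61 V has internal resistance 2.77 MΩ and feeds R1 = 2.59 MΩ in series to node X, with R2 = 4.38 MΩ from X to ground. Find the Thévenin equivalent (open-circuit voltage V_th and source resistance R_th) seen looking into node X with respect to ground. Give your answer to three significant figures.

V_th ≈ 3.87 V, R_th ≈ 2.41 MΩ

R1' = 2.77 + 2.59 = 5.360 MΩ (source resistance + R1).
V_th is the unloaded tap voltage: V_CC · R2/(R1'+R2) = 8.61 × 0.4497 = 3.872 V.
Looking into X with the source shorted: R_th = R1'·R2/(R1'+R2) = 5.360 × 4.38/9.740 = 2.410 MΩ.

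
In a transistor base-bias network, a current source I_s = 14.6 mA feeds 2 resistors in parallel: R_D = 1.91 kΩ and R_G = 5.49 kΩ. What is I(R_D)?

With just two branches, the current splits inversely with resistance.
I(R_D) = 14.6 × 5.49/(1.91 + 5.49) = 14.6 × 0.7419 = 10.83 mA.

I ≈ 10.8 mA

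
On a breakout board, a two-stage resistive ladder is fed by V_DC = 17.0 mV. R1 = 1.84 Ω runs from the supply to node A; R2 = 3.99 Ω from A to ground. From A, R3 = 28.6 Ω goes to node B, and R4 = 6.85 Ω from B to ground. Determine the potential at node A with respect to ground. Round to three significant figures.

V_A ≈ 11.2 mV

Node A sees R2 in parallel with the series input of stage 2, R3 + R4 = 35.45 Ω.
Effective lower resistance at A: R2 ‖ 35.45 = 3.586 Ω.
V_A = 17.0 × 3.586/(1.84 + 3.586) = 11.24 mV.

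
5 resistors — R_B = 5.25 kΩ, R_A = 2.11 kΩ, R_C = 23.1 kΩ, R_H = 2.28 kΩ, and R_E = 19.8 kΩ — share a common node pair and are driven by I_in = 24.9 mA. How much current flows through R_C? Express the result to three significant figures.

I ≈ 0.901 mA

ΣG = 1/5.25 + 1/2.11 + 1/23.1 + 1/2.28 + 1/19.8 = 1.197.
Current divider: I(R_C) = I_in · G_k/ΣG = 24.9 × (0.04329/1.197) = 24.9 × 0.03617 = 0.9007 mA.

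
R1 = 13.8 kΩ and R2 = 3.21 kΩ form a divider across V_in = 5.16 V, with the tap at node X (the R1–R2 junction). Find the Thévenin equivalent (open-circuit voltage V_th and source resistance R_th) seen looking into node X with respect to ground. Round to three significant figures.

Open-circuit (no load on X): V_th = V_in · R2/(R1 + R2) = 5.16 × 3.21/(13.80 + 3.21) = 0.9738 V.
With V_in suppressed (replaced by a short), R_th = R1 ‖ R2 = (13.80 × 3.21)/(13.80 + 3.21) = 2.604 kΩ.

V_th ≈ 0.974 V, R_th ≈ 2.60 kΩ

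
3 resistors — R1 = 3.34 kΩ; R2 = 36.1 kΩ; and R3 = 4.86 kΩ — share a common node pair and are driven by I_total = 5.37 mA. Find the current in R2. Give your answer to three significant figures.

ΣG = 1/3.34 + 1/36.1 + 1/4.86 = 0.5329.
By the current-divider rule, I = I_total · G_k/ΣG = 5.37 × 0.05198 = 0.2792 mA.

I ≈ 0.279 mA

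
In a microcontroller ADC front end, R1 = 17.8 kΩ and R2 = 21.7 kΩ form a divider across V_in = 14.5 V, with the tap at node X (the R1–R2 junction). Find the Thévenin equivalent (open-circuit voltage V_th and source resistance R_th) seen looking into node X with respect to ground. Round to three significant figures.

V_th ≈ 7.97 V, R_th ≈ 9.78 kΩ

V_th is the unloaded tap voltage: V_in · R2/(R1+R2) = 14.5 × 0.5494 = 7.966 V.
Zeroing V_in shorts the top of R1 to ground, so R_th = R1 ‖ R2 = 9.779 kΩ.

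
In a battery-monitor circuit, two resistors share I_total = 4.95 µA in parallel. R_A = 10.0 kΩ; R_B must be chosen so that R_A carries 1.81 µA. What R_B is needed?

R_B ≈ 5.76 kΩ

The fraction through R_A equals R_B/(R_A+R_B).
1.81/4.95 = R_B/(R_A + R_B) → R_B = R_A · (0.3657)/(1 − 0.3657) = 10.0 × 0.5764 = 5.764 kΩ.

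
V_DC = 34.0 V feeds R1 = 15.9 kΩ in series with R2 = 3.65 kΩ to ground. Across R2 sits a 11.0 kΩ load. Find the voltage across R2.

The load sits in parallel with R2, giving an effective lower resistance R2' = R2·R_L/(R2+R_L) = 2.741 kΩ.
Voltage divider with the loaded lower leg: V_out = 34.0 × 2.741/(15.9 + 2.741) = 34.0 × 0.1470 = 4.999 V.
(Unloaded it would be 6.35 V; the load pulls it down.)

V_out ≈ 5.00 V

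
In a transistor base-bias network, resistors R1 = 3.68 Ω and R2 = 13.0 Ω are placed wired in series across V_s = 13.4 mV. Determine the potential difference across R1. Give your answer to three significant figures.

Series total: ΣR = 3.68 + 13.0 = 16.68 Ω.
V = V_s · R/ΣR = 13.4 × 0.2206 = 2.956 mV.

V ≈ 2.96 mV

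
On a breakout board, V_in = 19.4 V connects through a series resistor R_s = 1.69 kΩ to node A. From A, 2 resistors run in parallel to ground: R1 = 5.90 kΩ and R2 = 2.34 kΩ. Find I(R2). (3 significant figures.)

I ≈ 4.13 mA

Parallel bank: R_p = 1/(1/5.90 + 1/2.34) = 1.675 kΩ.
V_A by voltage divider: V_A = 19.4 × 1.675/(1.69 + 1.675) = 9.658 V.
Branch current I = V_A/R2 = 9.658/2.34 = 4.127 mA.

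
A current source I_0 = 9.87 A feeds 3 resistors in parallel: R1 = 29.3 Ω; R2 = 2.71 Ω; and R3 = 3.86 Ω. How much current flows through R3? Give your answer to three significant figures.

Total conductance ΣG = 1/29.3 + 1/2.71 + 1/3.86 = 0.6622 (units of 1/Ω).
Current divider: I(R3) = I_0 · G_k/ΣG = 9.87 × (0.2591/0.6622) = 9.87 × 0.3912 = 3.861 A.

I ≈ 3.86 A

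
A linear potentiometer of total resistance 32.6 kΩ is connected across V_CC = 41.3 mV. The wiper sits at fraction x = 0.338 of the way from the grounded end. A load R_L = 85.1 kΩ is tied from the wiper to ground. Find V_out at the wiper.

V_out ≈ 12.9 mV

Lower segment x·R_p = 11.02 kΩ; upper segment (1−x)·R_p = 21.58 kΩ.
Lower segment in parallel with the load: 11.02 ‖ 85.1 = 9.756 kΩ.
Then V_out = V_CC · 9.756/(21.58 + 9.756) = 12.86 mV.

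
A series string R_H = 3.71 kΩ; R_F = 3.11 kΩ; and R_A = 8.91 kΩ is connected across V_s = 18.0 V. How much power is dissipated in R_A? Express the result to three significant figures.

Series current I = V_s/ΣR = 18.0/15.73 = 1.144 mA.
P(R_A) = I²·R_A = (1.144)² × 8.91 = 11.67 mW.

P ≈ 11.7 mW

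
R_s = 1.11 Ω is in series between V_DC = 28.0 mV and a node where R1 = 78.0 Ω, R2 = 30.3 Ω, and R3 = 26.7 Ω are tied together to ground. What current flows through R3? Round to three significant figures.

Combine the parallel branches: R_p = (1/78.0 + 1/30.3 + 1/26.7)⁻¹ = 12.01 Ω.
V_A by voltage divider: V_A = 28.0 × 12.01/(1.11 + 12.01) = 25.63 mV.
I(R3) = V_A / R3 = 25.63/26.7 = 0.9600 mA.

I ≈ 0.960 mA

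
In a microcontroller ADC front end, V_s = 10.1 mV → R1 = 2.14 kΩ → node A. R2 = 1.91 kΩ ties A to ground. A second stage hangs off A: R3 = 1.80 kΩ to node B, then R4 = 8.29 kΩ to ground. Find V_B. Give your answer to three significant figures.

The second stage (R3 + R4 = 10.09 kΩ) loads node A in parallel with R2.
R2 ‖ (R3+R4) = 1.606 kΩ.
V_A = 10.1 × 1.606/(2.14 + 1.606) = 4.330 mV.
Then the unloaded second divider: V_B = V_A × R4/(R3+R4) = 4.330 × 0.8216 = 3.558 mV.

V_B ≈ 3.56 mV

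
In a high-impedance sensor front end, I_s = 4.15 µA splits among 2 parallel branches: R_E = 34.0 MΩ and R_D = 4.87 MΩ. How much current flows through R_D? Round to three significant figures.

With just two branches, the current splits inversely with resistance.
So I = 4.15 × 34.0/38.87 = 3.630 µA.

I ≈ 3.63 µA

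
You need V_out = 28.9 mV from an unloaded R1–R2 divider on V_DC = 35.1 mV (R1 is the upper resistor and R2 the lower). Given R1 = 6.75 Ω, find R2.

V_out/V_DC = R2/(R1+R2) = 0.8234.
R2 = R1 · 0.8234/(1 − 0.8234) = 31.46 Ω.

R2 ≈ 31.5 Ω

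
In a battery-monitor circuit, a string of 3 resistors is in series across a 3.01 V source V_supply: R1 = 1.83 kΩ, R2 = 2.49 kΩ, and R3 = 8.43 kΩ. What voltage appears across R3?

Series total: ΣR = 1.83 + 2.49 + 8.43 = 12.75 kΩ.
Voltage divider: V = V_supply · (8.430 / 12.75) = 3.01 × 0.6612 = 1.990 V.

V ≈ 1.99 V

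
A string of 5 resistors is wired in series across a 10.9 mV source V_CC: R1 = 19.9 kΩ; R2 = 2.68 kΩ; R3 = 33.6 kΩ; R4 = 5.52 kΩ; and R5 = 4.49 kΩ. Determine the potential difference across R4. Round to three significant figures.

V ≈ 0.909 mV

Total series resistance ΣR = 19.9 + 2.68 + 33.6 + 5.52 + 4.49 = 66.19 kΩ.
Voltage divider: V = V_CC · (5.520 / 66.19) = 10.9 × 0.08340 = 0.9090 mV.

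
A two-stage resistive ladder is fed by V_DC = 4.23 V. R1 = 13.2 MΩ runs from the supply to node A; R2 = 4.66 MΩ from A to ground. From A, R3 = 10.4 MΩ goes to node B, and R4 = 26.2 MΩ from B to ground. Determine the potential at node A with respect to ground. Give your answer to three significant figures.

The second stage (R3 + R4 = 36.60 MΩ) loads node A in parallel with R2.
R2 ‖ (R3+R4) = 4.134 MΩ.
V_A = 4.23 × 4.134/(13.2 + 4.134) = 1.009 V.

V_A ≈ 1.01 V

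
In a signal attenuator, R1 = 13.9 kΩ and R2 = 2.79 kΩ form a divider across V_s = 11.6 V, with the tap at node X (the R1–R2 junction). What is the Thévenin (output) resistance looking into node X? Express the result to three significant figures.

Zeroing V_s shorts the top of R1 to ground, so R_th = R1 ‖ R2 = 2.324 kΩ.

R_th ≈ 2.32 kΩ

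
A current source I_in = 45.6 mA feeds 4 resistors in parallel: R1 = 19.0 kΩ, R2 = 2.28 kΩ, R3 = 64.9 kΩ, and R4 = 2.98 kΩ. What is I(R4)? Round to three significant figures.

Total conductance ΣG = 1/19.0 + 1/2.28 + 1/64.9 + 1/2.98 = 0.8422 (units of 1/kΩ).
Current divider: I(R4) = I_in · G_k/ΣG = 45.6 × (0.3356/0.8422) = 45.6 × 0.3984 = 18.17 mA.

I ≈ 18.2 mA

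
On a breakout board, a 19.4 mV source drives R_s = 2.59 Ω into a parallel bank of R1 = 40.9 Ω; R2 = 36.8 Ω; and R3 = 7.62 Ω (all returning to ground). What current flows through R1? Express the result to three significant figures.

Equivalent of the parallel group: R_p = 5.469 Ω.
V_A = 19.4 × 5.469/8.059 = 13.17 mV.
Branch current I = V_A/R1 = 13.17/40.9 = 0.3219 mA.

I ≈ 0.322 mA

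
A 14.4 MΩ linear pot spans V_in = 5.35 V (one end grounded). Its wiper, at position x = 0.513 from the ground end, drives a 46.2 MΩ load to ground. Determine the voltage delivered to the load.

V_out ≈ 2.55 V

Lower segment x·R_p = 7.387 MΩ; upper segment (1−x)·R_p = 7.013 MΩ.
Lower segment in parallel with the load: 7.387 ‖ 46.2 = 6.369 MΩ.
Then V_out = V_in · 6.369/(7.013 + 6.369) = 2.546 V.
(Unloaded: V_out = x·V_in = 2.74 V.)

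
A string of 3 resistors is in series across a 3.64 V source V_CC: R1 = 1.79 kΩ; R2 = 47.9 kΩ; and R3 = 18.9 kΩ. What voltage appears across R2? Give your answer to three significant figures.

ΣR = 1.79 + 47.9 + 18.9 = 68.59 kΩ.
Voltage divider: V = V_CC · (47.90 / 68.59) = 3.64 × 0.6984 = 2.542 V.

V ≈ 2.54 V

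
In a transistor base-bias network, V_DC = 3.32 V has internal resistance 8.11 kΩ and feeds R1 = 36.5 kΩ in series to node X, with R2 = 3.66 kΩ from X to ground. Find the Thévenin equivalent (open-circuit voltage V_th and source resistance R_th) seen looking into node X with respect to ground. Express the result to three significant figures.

R1' = 8.11 + 36.5 = 44.61 kΩ (source resistance + R1).
Open-circuit (no load on X): V_th = V_DC · R2/(R1' + R2) = 3.32 × 3.66/(44.61 + 3.66) = 0.2517 V.
Zeroing V_DC shorts the top of R1' to ground, so R_th = R1' ‖ R2 = 3.382 kΩ.

V_th ≈ 0.252 V, R_th ≈ 3.38 kΩ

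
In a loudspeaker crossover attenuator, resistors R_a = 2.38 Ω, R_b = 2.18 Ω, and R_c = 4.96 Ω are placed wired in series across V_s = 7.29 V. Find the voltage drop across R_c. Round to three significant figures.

ΣR = 2.38 + 2.18 + 4.96 = 9.520 Ω.
By the voltage-divider rule, V = 7.29 × 4.960/9.520 = 3.798 V.

V ≈ 3.80 V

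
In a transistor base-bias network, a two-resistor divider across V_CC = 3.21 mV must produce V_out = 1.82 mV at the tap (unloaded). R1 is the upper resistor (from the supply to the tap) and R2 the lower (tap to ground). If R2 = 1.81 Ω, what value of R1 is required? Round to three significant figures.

The divider ratio is R2/(R1+R2) = 1.82/3.21 = 0.5670.
Rearranging, R1 = R2·(1−k)/k = 1.81 × 0.7637 = 1.382 Ω.

R1 ≈ 1.38 Ω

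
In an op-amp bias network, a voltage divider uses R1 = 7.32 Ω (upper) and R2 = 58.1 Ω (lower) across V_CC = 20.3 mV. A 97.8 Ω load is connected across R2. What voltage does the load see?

V_out ≈ 16.9 mV

R2 ‖ R_L = (58.1 × 97.8)/(58.1 + 97.8) = 36.45 Ω.
Voltage divider with the loaded lower leg: V_out = 20.3 × 36.45/(7.32 + 36.45) = 20.3 × 0.8328 = 16.90 mV.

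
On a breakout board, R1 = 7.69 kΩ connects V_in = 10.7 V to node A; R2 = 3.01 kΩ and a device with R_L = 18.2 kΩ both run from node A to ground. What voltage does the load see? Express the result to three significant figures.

V_out ≈ 2.69 V

First combine the lower leg with the load: R2 ‖ R_L = 2.583 kΩ.
Voltage divider with the loaded lower leg: V_out = 10.7 × 2.583/(7.69 + 2.583) = 10.7 × 0.2514 = 2.690 V.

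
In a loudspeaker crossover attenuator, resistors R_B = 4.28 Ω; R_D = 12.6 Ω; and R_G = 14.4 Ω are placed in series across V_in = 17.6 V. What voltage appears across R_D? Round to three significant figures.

V ≈ 7.09 V

Total series resistance ΣR = 4.28 + 12.6 + 14.4 = 31.28 Ω.
V = V_in · R/ΣR = 17.6 × 0.4028 = 7.090 V.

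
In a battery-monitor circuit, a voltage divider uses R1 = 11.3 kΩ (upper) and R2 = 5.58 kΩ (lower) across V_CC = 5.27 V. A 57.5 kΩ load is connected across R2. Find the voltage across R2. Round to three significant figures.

R2 ‖ R_L = (5.58 × 57.5)/(5.58 + 57.5) = 5.086 kΩ.
Then V_out = V_CC · R2'/(R1 + R2') = 5.27 × 5.086/16.39 = 1.636 V.
(Unloaded it would be 1.74 V; the load pulls it down.)

V_out ≈ 1.64 V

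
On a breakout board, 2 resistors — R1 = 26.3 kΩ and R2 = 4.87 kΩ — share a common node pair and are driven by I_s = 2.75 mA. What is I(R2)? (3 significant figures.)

I ≈ 2.32 mA

With just two branches, the current splits inversely with resistance.
So I = 2.75 × 26.3/31.17 = 2.320 mA.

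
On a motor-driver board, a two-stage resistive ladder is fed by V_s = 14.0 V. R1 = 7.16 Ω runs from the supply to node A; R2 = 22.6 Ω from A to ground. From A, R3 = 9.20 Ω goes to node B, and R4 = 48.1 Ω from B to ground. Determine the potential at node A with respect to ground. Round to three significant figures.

Node A sees R2 in parallel with the series input of stage 2, R3 + R4 = 57.30 Ω.
R2 ‖ (R3+R4) = 16.21 Ω.
So V_A = 14.0 × 0.6936 = 9.710 V.

V_A ≈ 9.71 V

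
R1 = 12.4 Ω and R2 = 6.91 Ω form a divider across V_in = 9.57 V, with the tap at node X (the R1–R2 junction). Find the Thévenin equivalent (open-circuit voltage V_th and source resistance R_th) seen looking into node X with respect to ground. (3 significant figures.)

Open-circuit (no load on X): V_th = V_in · R2/(R1 + R2) = 9.57 × 6.91/(12.40 + 6.91) = 3.425 V.
With V_in suppressed (replaced by a short), R_th = R1 ‖ R2 = (12.40 × 6.91)/(12.40 + 6.91) = 4.437 Ω.

V_th ≈ 3.42 V, R_th ≈ 4.44 Ω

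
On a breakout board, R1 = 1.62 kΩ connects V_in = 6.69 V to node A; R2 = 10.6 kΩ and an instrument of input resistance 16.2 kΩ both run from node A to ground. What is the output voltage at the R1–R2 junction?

The load sits in parallel with R2, giving an effective lower resistance R2' = R2·R_L/(R2+R_L) = 6.407 kΩ.
Voltage divider with the loaded lower leg: V_out = 6.69 × 6.407/(1.62 + 6.407) = 6.69 × 0.7982 = 5.340 V.

V_out ≈ 5.34 V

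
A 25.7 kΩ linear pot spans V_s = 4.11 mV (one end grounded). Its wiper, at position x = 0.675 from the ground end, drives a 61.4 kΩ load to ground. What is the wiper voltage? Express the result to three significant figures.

Split the track: R_lower = x·R_p = 17.35 kΩ, R_upper = (1−x)·R_p = 8.352 kΩ.
Lower segment in parallel with the load: 17.35 ‖ 61.4 = 13.53 kΩ.
Loaded-divider output: V_out = 4.11 × 0.6182 = 2.541 mV.

V_out ≈ 2.54 mV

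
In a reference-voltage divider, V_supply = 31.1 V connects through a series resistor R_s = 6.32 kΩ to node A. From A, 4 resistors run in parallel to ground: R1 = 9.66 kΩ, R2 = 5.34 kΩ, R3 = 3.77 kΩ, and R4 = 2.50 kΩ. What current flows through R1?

Equivalent of the parallel group: R_p = 1.046 kΩ.
Node voltage V_A = V_supply · R_p/(R_s + R_p) = 31.1 × 0.1420 = 4.416 V.
Branch current I = V_A/R1 = 4.416/9.66 = 0.4572 mA.

I ≈ 0.457 mA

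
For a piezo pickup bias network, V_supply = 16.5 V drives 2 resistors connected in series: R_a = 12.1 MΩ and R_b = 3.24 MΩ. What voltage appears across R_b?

ΣR = 12.1 + 3.24 = 15.34 MΩ.
Voltage divider: V = V_supply · (3.240 / 15.34) = 16.5 × 0.2112 = 3.485 V.

V ≈ 3.49 V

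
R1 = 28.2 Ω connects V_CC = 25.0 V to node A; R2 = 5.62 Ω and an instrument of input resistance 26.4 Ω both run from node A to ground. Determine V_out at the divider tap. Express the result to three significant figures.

V_out ≈ 3.53 V

The load sits in parallel with R2, giving an effective lower resistance R2' = R2·R_L/(R2+R_L) = 4.634 Ω.
Now apply the divider: V_out = 25.0 × 0.1411 = 3.528 V.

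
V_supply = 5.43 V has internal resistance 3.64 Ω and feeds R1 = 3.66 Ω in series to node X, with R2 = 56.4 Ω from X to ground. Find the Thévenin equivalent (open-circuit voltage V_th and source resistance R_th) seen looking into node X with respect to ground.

R1' = 3.64 + 3.66 = 7.300 Ω (source resistance + R1).
Open-circuit (no load on X): V_th = V_supply · R2/(R1' + R2) = 5.43 × 56.4/(7.300 + 56.4) = 4.808 V.
Zeroing V_supply shorts the top of R1' to ground, so R_th = R1' ‖ R2 = 6.463 Ω.

V_th ≈ 4.81 V, R_th ≈ 6.46 Ω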